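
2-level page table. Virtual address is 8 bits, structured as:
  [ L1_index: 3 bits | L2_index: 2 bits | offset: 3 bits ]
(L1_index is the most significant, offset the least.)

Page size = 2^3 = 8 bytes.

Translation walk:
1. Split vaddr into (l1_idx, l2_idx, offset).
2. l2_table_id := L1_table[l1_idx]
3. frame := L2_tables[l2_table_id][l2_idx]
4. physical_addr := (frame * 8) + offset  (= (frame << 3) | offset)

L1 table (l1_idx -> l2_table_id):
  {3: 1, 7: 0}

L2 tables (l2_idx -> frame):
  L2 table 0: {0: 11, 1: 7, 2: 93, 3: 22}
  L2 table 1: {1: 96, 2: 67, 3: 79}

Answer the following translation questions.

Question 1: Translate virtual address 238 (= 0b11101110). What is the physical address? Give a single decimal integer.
Answer: 62

Derivation:
vaddr = 238 = 0b11101110
Split: l1_idx=7, l2_idx=1, offset=6
L1[7] = 0
L2[0][1] = 7
paddr = 7 * 8 + 6 = 62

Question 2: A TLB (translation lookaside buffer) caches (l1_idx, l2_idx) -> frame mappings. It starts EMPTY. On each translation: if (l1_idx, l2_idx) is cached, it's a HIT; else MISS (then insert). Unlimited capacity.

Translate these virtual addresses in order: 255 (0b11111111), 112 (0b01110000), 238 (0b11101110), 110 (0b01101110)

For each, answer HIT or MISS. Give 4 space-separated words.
Answer: MISS MISS MISS MISS

Derivation:
vaddr=255: (7,3) not in TLB -> MISS, insert
vaddr=112: (3,2) not in TLB -> MISS, insert
vaddr=238: (7,1) not in TLB -> MISS, insert
vaddr=110: (3,1) not in TLB -> MISS, insert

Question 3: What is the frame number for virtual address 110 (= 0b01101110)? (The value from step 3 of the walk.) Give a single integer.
vaddr = 110: l1_idx=3, l2_idx=1
L1[3] = 1; L2[1][1] = 96

Answer: 96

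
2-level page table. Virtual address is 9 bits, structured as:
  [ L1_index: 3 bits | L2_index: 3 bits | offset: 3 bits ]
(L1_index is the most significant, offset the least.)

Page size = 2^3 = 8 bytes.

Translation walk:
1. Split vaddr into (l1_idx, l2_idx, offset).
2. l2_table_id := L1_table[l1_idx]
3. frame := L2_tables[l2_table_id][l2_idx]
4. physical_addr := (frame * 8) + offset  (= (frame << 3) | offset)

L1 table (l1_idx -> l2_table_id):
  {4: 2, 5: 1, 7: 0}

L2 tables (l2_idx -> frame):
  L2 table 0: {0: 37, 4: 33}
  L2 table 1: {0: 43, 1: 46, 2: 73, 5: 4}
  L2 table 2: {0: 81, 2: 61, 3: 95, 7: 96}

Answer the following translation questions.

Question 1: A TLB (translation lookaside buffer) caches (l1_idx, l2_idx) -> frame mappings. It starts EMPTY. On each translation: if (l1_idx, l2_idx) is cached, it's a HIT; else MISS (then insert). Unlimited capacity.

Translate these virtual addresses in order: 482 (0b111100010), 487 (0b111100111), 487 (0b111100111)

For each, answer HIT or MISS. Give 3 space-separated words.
vaddr=482: (7,4) not in TLB -> MISS, insert
vaddr=487: (7,4) in TLB -> HIT
vaddr=487: (7,4) in TLB -> HIT

Answer: MISS HIT HIT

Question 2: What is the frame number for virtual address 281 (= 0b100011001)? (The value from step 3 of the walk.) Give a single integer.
Answer: 95

Derivation:
vaddr = 281: l1_idx=4, l2_idx=3
L1[4] = 2; L2[2][3] = 95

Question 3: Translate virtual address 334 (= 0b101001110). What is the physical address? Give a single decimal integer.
Answer: 374

Derivation:
vaddr = 334 = 0b101001110
Split: l1_idx=5, l2_idx=1, offset=6
L1[5] = 1
L2[1][1] = 46
paddr = 46 * 8 + 6 = 374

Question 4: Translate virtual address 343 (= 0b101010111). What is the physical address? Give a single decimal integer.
Answer: 591

Derivation:
vaddr = 343 = 0b101010111
Split: l1_idx=5, l2_idx=2, offset=7
L1[5] = 1
L2[1][2] = 73
paddr = 73 * 8 + 7 = 591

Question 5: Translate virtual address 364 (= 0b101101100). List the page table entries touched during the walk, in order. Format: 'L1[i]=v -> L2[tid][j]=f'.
Answer: L1[5]=1 -> L2[1][5]=4

Derivation:
vaddr = 364 = 0b101101100
Split: l1_idx=5, l2_idx=5, offset=4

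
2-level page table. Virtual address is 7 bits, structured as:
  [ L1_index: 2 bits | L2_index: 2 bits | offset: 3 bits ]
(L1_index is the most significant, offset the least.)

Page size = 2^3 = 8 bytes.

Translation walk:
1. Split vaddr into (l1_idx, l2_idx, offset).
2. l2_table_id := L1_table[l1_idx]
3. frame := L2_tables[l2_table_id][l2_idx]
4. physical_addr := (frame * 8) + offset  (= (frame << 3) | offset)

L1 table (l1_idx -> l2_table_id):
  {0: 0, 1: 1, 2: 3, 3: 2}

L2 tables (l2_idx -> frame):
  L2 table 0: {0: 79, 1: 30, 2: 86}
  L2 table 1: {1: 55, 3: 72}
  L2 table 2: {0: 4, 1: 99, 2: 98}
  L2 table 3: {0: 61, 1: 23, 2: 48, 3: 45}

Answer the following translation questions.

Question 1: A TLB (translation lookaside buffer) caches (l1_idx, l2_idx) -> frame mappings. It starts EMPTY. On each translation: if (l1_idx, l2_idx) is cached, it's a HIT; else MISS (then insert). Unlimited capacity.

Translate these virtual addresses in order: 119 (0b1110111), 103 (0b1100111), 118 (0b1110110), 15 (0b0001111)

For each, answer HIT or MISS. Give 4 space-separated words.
vaddr=119: (3,2) not in TLB -> MISS, insert
vaddr=103: (3,0) not in TLB -> MISS, insert
vaddr=118: (3,2) in TLB -> HIT
vaddr=15: (0,1) not in TLB -> MISS, insert

Answer: MISS MISS HIT MISS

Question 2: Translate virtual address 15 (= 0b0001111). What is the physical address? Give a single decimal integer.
vaddr = 15 = 0b0001111
Split: l1_idx=0, l2_idx=1, offset=7
L1[0] = 0
L2[0][1] = 30
paddr = 30 * 8 + 7 = 247

Answer: 247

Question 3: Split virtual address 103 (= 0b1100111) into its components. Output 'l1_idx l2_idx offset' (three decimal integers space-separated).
vaddr = 103 = 0b1100111
  top 2 bits -> l1_idx = 3
  next 2 bits -> l2_idx = 0
  bottom 3 bits -> offset = 7

Answer: 3 0 7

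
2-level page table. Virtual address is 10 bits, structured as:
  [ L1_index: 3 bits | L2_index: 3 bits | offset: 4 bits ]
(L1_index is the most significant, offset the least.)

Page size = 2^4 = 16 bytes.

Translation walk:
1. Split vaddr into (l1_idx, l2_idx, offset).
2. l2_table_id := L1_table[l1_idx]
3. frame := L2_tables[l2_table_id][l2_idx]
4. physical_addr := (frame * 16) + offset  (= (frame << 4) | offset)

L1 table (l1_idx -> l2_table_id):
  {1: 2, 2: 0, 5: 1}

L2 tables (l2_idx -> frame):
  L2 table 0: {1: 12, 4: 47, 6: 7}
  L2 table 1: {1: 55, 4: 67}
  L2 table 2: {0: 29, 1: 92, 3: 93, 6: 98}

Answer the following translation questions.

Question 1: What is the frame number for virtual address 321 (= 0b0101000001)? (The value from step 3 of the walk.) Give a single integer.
vaddr = 321: l1_idx=2, l2_idx=4
L1[2] = 0; L2[0][4] = 47

Answer: 47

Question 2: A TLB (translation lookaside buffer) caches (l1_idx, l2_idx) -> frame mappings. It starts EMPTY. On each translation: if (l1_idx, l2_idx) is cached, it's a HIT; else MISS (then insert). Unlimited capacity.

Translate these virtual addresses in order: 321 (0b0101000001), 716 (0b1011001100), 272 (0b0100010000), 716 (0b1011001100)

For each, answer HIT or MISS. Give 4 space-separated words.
Answer: MISS MISS MISS HIT

Derivation:
vaddr=321: (2,4) not in TLB -> MISS, insert
vaddr=716: (5,4) not in TLB -> MISS, insert
vaddr=272: (2,1) not in TLB -> MISS, insert
vaddr=716: (5,4) in TLB -> HIT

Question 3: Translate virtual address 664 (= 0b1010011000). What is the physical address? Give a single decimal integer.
Answer: 888

Derivation:
vaddr = 664 = 0b1010011000
Split: l1_idx=5, l2_idx=1, offset=8
L1[5] = 1
L2[1][1] = 55
paddr = 55 * 16 + 8 = 888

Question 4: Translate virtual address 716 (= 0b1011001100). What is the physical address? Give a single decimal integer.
Answer: 1084

Derivation:
vaddr = 716 = 0b1011001100
Split: l1_idx=5, l2_idx=4, offset=12
L1[5] = 1
L2[1][4] = 67
paddr = 67 * 16 + 12 = 1084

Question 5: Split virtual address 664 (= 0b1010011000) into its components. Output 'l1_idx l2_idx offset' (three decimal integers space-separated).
vaddr = 664 = 0b1010011000
  top 3 bits -> l1_idx = 5
  next 3 bits -> l2_idx = 1
  bottom 4 bits -> offset = 8

Answer: 5 1 8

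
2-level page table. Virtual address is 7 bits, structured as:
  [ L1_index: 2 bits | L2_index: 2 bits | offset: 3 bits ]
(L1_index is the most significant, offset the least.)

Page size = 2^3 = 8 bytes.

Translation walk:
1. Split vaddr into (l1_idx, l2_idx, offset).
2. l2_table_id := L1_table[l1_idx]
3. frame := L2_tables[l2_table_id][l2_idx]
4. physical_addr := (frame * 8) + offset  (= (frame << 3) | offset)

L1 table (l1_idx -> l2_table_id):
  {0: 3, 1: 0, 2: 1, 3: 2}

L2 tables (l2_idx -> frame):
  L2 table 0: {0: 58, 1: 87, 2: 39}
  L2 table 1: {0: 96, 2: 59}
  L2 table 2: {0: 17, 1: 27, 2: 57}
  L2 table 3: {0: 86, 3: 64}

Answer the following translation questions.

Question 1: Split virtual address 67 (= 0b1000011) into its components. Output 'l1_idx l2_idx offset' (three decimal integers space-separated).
Answer: 2 0 3

Derivation:
vaddr = 67 = 0b1000011
  top 2 bits -> l1_idx = 2
  next 2 bits -> l2_idx = 0
  bottom 3 bits -> offset = 3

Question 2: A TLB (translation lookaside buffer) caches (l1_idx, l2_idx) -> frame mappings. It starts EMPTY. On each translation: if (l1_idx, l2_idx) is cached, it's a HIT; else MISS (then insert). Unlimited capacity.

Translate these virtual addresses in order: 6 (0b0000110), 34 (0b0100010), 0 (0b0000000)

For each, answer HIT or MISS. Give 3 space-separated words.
vaddr=6: (0,0) not in TLB -> MISS, insert
vaddr=34: (1,0) not in TLB -> MISS, insert
vaddr=0: (0,0) in TLB -> HIT

Answer: MISS MISS HIT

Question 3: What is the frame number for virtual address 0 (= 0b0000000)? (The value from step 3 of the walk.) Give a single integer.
Answer: 86

Derivation:
vaddr = 0: l1_idx=0, l2_idx=0
L1[0] = 3; L2[3][0] = 86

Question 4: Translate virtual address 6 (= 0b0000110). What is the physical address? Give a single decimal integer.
vaddr = 6 = 0b0000110
Split: l1_idx=0, l2_idx=0, offset=6
L1[0] = 3
L2[3][0] = 86
paddr = 86 * 8 + 6 = 694

Answer: 694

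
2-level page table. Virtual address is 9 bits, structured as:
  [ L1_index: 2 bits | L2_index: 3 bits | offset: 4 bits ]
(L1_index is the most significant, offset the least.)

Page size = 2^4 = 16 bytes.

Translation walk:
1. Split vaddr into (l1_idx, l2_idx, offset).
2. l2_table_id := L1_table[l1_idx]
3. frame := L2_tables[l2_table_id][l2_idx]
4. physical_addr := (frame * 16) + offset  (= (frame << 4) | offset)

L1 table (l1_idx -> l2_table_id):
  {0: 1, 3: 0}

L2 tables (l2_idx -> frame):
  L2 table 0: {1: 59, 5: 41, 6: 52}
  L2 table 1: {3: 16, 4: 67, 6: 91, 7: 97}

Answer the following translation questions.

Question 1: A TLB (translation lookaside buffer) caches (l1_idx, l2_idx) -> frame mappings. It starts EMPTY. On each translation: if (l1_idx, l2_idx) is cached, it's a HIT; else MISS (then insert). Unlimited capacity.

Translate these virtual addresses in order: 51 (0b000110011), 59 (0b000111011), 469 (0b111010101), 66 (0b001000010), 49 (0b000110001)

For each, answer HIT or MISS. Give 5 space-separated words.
Answer: MISS HIT MISS MISS HIT

Derivation:
vaddr=51: (0,3) not in TLB -> MISS, insert
vaddr=59: (0,3) in TLB -> HIT
vaddr=469: (3,5) not in TLB -> MISS, insert
vaddr=66: (0,4) not in TLB -> MISS, insert
vaddr=49: (0,3) in TLB -> HIT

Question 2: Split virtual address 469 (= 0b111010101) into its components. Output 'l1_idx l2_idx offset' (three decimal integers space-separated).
vaddr = 469 = 0b111010101
  top 2 bits -> l1_idx = 3
  next 3 bits -> l2_idx = 5
  bottom 4 bits -> offset = 5

Answer: 3 5 5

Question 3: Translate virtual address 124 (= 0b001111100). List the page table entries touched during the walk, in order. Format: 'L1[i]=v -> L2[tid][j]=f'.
vaddr = 124 = 0b001111100
Split: l1_idx=0, l2_idx=7, offset=12

Answer: L1[0]=1 -> L2[1][7]=97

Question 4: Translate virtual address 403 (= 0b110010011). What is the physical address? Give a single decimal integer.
vaddr = 403 = 0b110010011
Split: l1_idx=3, l2_idx=1, offset=3
L1[3] = 0
L2[0][1] = 59
paddr = 59 * 16 + 3 = 947

Answer: 947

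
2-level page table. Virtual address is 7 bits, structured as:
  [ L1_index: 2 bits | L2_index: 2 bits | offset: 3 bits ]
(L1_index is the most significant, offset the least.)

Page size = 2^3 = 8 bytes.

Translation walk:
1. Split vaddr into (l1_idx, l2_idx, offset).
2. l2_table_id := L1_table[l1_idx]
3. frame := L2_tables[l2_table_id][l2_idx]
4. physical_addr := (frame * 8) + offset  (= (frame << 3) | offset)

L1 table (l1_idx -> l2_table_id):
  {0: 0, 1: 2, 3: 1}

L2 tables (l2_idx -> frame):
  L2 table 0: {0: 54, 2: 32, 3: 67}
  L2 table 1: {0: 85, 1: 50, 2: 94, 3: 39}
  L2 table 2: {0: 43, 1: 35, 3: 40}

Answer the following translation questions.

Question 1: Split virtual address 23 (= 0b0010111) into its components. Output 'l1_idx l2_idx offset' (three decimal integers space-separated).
Answer: 0 2 7

Derivation:
vaddr = 23 = 0b0010111
  top 2 bits -> l1_idx = 0
  next 2 bits -> l2_idx = 2
  bottom 3 bits -> offset = 7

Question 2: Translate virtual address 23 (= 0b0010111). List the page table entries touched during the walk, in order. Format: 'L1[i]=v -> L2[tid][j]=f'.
Answer: L1[0]=0 -> L2[0][2]=32

Derivation:
vaddr = 23 = 0b0010111
Split: l1_idx=0, l2_idx=2, offset=7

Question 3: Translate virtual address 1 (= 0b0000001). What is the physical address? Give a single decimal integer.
Answer: 433

Derivation:
vaddr = 1 = 0b0000001
Split: l1_idx=0, l2_idx=0, offset=1
L1[0] = 0
L2[0][0] = 54
paddr = 54 * 8 + 1 = 433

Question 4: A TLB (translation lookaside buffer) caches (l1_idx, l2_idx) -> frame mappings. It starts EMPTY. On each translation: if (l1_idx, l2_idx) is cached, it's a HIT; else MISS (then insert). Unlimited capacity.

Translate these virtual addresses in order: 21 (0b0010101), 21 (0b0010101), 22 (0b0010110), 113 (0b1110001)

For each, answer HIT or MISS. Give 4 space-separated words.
vaddr=21: (0,2) not in TLB -> MISS, insert
vaddr=21: (0,2) in TLB -> HIT
vaddr=22: (0,2) in TLB -> HIT
vaddr=113: (3,2) not in TLB -> MISS, insert

Answer: MISS HIT HIT MISS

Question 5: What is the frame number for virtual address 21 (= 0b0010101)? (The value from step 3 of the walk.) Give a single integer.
vaddr = 21: l1_idx=0, l2_idx=2
L1[0] = 0; L2[0][2] = 32

Answer: 32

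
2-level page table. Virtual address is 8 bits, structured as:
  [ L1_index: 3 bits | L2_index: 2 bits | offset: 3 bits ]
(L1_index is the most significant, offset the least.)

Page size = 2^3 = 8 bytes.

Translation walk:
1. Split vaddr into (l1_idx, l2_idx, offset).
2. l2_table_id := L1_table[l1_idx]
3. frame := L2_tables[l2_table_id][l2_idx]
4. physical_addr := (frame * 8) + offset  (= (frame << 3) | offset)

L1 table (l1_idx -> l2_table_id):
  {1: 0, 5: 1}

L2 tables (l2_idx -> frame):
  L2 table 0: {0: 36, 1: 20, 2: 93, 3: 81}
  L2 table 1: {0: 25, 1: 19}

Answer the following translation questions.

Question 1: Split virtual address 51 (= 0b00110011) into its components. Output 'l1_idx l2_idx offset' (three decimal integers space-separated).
Answer: 1 2 3

Derivation:
vaddr = 51 = 0b00110011
  top 3 bits -> l1_idx = 1
  next 2 bits -> l2_idx = 2
  bottom 3 bits -> offset = 3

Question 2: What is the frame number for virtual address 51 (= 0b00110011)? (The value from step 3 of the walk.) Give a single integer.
Answer: 93

Derivation:
vaddr = 51: l1_idx=1, l2_idx=2
L1[1] = 0; L2[0][2] = 93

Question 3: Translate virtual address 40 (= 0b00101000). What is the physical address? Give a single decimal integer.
Answer: 160

Derivation:
vaddr = 40 = 0b00101000
Split: l1_idx=1, l2_idx=1, offset=0
L1[1] = 0
L2[0][1] = 20
paddr = 20 * 8 + 0 = 160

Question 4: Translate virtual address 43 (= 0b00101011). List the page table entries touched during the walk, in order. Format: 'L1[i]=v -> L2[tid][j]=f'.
vaddr = 43 = 0b00101011
Split: l1_idx=1, l2_idx=1, offset=3

Answer: L1[1]=0 -> L2[0][1]=20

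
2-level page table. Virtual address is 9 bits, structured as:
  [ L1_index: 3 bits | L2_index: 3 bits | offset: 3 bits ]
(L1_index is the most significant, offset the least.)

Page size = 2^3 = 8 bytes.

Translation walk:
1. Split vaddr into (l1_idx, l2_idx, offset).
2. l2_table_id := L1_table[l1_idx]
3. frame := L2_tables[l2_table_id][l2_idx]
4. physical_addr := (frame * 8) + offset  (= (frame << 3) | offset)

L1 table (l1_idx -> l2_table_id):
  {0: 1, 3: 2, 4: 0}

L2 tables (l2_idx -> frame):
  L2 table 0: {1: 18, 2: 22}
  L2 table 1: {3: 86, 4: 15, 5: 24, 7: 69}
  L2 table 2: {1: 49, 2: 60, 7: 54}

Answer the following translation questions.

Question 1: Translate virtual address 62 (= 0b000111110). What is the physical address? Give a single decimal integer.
vaddr = 62 = 0b000111110
Split: l1_idx=0, l2_idx=7, offset=6
L1[0] = 1
L2[1][7] = 69
paddr = 69 * 8 + 6 = 558

Answer: 558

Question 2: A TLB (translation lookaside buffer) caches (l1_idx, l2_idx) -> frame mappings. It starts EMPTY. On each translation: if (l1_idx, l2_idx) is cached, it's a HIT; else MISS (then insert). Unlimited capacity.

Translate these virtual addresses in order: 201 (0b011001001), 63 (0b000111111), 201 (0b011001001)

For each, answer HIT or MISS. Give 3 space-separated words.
vaddr=201: (3,1) not in TLB -> MISS, insert
vaddr=63: (0,7) not in TLB -> MISS, insert
vaddr=201: (3,1) in TLB -> HIT

Answer: MISS MISS HIT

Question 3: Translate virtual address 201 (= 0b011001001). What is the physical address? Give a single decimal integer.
vaddr = 201 = 0b011001001
Split: l1_idx=3, l2_idx=1, offset=1
L1[3] = 2
L2[2][1] = 49
paddr = 49 * 8 + 1 = 393

Answer: 393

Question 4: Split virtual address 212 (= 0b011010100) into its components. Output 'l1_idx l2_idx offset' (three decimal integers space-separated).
Answer: 3 2 4

Derivation:
vaddr = 212 = 0b011010100
  top 3 bits -> l1_idx = 3
  next 3 bits -> l2_idx = 2
  bottom 3 bits -> offset = 4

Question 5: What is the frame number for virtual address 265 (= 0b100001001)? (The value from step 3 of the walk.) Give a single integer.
vaddr = 265: l1_idx=4, l2_idx=1
L1[4] = 0; L2[0][1] = 18

Answer: 18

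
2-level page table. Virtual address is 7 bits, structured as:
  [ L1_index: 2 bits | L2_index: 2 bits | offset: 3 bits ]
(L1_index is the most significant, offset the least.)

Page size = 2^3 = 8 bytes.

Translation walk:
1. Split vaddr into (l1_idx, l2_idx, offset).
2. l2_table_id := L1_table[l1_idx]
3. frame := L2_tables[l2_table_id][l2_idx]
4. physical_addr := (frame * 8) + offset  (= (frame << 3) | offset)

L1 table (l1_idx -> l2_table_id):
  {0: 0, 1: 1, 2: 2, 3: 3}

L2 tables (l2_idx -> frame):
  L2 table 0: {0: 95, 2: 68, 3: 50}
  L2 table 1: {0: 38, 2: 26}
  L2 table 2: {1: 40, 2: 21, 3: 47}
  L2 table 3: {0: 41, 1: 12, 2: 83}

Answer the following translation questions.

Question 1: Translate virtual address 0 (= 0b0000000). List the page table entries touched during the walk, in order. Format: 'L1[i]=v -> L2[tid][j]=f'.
vaddr = 0 = 0b0000000
Split: l1_idx=0, l2_idx=0, offset=0

Answer: L1[0]=0 -> L2[0][0]=95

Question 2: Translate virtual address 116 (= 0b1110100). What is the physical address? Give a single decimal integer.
Answer: 668

Derivation:
vaddr = 116 = 0b1110100
Split: l1_idx=3, l2_idx=2, offset=4
L1[3] = 3
L2[3][2] = 83
paddr = 83 * 8 + 4 = 668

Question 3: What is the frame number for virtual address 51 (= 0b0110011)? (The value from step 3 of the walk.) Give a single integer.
vaddr = 51: l1_idx=1, l2_idx=2
L1[1] = 1; L2[1][2] = 26

Answer: 26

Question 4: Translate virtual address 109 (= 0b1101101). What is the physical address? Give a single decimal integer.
vaddr = 109 = 0b1101101
Split: l1_idx=3, l2_idx=1, offset=5
L1[3] = 3
L2[3][1] = 12
paddr = 12 * 8 + 5 = 101

Answer: 101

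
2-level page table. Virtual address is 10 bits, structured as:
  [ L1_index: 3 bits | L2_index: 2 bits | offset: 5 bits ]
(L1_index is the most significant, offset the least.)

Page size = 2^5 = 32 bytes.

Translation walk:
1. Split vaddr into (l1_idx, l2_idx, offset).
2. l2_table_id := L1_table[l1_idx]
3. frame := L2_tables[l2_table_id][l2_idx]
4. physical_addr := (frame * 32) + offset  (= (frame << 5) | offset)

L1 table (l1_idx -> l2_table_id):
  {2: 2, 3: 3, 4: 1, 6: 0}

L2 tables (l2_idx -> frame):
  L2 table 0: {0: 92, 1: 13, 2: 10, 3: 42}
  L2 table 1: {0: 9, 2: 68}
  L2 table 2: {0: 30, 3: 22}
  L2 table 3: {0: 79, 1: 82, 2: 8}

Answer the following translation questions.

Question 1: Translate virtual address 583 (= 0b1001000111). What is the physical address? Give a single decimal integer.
Answer: 2183

Derivation:
vaddr = 583 = 0b1001000111
Split: l1_idx=4, l2_idx=2, offset=7
L1[4] = 1
L2[1][2] = 68
paddr = 68 * 32 + 7 = 2183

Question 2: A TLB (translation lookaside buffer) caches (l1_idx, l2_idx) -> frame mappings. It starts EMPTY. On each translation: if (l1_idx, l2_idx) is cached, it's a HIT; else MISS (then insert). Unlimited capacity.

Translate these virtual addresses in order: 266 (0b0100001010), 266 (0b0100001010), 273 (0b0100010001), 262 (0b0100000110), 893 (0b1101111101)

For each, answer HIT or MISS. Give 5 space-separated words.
Answer: MISS HIT HIT HIT MISS

Derivation:
vaddr=266: (2,0) not in TLB -> MISS, insert
vaddr=266: (2,0) in TLB -> HIT
vaddr=273: (2,0) in TLB -> HIT
vaddr=262: (2,0) in TLB -> HIT
vaddr=893: (6,3) not in TLB -> MISS, insert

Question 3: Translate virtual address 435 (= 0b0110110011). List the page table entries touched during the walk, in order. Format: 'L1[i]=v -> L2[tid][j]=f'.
Answer: L1[3]=3 -> L2[3][1]=82

Derivation:
vaddr = 435 = 0b0110110011
Split: l1_idx=3, l2_idx=1, offset=19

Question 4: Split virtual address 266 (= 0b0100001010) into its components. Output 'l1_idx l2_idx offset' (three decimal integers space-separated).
Answer: 2 0 10

Derivation:
vaddr = 266 = 0b0100001010
  top 3 bits -> l1_idx = 2
  next 2 bits -> l2_idx = 0
  bottom 5 bits -> offset = 10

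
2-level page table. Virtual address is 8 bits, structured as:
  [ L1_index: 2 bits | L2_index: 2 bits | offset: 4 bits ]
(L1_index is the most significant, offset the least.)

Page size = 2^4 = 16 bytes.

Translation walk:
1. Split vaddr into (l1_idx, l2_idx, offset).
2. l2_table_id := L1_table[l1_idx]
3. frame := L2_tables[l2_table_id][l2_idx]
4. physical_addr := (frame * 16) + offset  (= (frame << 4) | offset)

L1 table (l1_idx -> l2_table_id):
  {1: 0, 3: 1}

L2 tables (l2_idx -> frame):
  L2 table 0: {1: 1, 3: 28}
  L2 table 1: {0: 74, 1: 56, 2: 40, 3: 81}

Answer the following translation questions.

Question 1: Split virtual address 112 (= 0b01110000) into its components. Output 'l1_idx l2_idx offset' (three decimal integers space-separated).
vaddr = 112 = 0b01110000
  top 2 bits -> l1_idx = 1
  next 2 bits -> l2_idx = 3
  bottom 4 bits -> offset = 0

Answer: 1 3 0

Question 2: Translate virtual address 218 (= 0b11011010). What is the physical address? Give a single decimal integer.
Answer: 906

Derivation:
vaddr = 218 = 0b11011010
Split: l1_idx=3, l2_idx=1, offset=10
L1[3] = 1
L2[1][1] = 56
paddr = 56 * 16 + 10 = 906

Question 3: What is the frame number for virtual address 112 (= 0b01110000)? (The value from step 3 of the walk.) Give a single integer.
Answer: 28

Derivation:
vaddr = 112: l1_idx=1, l2_idx=3
L1[1] = 0; L2[0][3] = 28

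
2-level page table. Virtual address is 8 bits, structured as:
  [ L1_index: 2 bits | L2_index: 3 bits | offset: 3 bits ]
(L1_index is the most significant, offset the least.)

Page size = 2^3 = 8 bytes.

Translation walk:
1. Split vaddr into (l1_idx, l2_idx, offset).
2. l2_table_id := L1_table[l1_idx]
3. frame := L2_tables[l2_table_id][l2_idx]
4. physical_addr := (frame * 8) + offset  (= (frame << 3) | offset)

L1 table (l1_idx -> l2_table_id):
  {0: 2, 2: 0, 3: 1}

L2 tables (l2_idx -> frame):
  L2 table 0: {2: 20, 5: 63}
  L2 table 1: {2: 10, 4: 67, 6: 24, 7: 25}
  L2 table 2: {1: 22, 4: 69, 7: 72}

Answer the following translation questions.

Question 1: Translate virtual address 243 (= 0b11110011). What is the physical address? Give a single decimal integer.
Answer: 195

Derivation:
vaddr = 243 = 0b11110011
Split: l1_idx=3, l2_idx=6, offset=3
L1[3] = 1
L2[1][6] = 24
paddr = 24 * 8 + 3 = 195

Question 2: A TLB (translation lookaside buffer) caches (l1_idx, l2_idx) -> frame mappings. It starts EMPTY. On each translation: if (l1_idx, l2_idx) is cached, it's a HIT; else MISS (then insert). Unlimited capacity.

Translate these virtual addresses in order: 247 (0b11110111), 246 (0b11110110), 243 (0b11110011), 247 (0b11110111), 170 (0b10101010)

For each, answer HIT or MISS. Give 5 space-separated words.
vaddr=247: (3,6) not in TLB -> MISS, insert
vaddr=246: (3,6) in TLB -> HIT
vaddr=243: (3,6) in TLB -> HIT
vaddr=247: (3,6) in TLB -> HIT
vaddr=170: (2,5) not in TLB -> MISS, insert

Answer: MISS HIT HIT HIT MISS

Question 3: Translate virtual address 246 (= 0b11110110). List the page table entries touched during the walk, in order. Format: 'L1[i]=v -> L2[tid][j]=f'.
vaddr = 246 = 0b11110110
Split: l1_idx=3, l2_idx=6, offset=6

Answer: L1[3]=1 -> L2[1][6]=24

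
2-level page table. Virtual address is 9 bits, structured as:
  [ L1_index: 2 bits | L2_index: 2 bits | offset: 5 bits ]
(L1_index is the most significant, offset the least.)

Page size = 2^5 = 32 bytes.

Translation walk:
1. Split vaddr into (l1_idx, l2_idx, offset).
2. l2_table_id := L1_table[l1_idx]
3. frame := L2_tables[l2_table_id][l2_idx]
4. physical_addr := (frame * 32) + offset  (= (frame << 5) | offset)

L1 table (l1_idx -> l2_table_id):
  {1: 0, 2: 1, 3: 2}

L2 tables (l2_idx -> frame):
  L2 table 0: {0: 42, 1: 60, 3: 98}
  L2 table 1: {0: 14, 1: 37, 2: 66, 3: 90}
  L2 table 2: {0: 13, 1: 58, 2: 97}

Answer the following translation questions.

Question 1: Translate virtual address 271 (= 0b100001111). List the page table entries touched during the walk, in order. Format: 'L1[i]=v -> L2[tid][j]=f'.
Answer: L1[2]=1 -> L2[1][0]=14

Derivation:
vaddr = 271 = 0b100001111
Split: l1_idx=2, l2_idx=0, offset=15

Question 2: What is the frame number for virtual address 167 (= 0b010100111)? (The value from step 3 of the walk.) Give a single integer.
Answer: 60

Derivation:
vaddr = 167: l1_idx=1, l2_idx=1
L1[1] = 0; L2[0][1] = 60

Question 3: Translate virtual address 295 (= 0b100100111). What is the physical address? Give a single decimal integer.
vaddr = 295 = 0b100100111
Split: l1_idx=2, l2_idx=1, offset=7
L1[2] = 1
L2[1][1] = 37
paddr = 37 * 32 + 7 = 1191

Answer: 1191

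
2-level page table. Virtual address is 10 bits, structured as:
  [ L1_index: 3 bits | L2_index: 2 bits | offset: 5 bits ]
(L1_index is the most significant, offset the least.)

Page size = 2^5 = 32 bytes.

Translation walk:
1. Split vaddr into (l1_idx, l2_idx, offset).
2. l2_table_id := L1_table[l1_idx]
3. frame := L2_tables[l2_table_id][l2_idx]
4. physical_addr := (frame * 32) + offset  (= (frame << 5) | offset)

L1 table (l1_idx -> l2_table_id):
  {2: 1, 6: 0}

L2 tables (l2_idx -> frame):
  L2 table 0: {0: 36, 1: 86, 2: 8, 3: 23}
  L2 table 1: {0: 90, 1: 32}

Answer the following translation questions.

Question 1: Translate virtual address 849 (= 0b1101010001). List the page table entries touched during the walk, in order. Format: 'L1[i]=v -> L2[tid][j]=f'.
vaddr = 849 = 0b1101010001
Split: l1_idx=6, l2_idx=2, offset=17

Answer: L1[6]=0 -> L2[0][2]=8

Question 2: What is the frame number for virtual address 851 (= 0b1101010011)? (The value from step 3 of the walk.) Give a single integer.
Answer: 8

Derivation:
vaddr = 851: l1_idx=6, l2_idx=2
L1[6] = 0; L2[0][2] = 8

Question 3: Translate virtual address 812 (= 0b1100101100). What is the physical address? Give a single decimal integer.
Answer: 2764

Derivation:
vaddr = 812 = 0b1100101100
Split: l1_idx=6, l2_idx=1, offset=12
L1[6] = 0
L2[0][1] = 86
paddr = 86 * 32 + 12 = 2764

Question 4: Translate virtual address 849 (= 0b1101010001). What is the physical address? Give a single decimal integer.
Answer: 273

Derivation:
vaddr = 849 = 0b1101010001
Split: l1_idx=6, l2_idx=2, offset=17
L1[6] = 0
L2[0][2] = 8
paddr = 8 * 32 + 17 = 273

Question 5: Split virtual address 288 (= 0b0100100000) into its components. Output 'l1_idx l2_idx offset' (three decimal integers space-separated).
Answer: 2 1 0

Derivation:
vaddr = 288 = 0b0100100000
  top 3 bits -> l1_idx = 2
  next 2 bits -> l2_idx = 1
  bottom 5 bits -> offset = 0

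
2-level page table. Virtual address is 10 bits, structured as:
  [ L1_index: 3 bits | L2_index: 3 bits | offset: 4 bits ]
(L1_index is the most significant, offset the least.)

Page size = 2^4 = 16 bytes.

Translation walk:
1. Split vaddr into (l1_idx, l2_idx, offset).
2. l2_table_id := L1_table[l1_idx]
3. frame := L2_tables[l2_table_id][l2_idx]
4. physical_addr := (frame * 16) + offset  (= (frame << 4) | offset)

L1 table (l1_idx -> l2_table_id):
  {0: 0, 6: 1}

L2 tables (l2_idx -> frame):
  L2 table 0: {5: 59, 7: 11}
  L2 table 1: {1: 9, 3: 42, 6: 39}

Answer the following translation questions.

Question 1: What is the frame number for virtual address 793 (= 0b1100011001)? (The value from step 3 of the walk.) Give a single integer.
vaddr = 793: l1_idx=6, l2_idx=1
L1[6] = 1; L2[1][1] = 9

Answer: 9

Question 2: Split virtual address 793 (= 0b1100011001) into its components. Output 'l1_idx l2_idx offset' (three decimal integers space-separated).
vaddr = 793 = 0b1100011001
  top 3 bits -> l1_idx = 6
  next 3 bits -> l2_idx = 1
  bottom 4 bits -> offset = 9

Answer: 6 1 9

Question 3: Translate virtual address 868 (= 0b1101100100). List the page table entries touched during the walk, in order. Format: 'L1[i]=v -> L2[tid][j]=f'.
vaddr = 868 = 0b1101100100
Split: l1_idx=6, l2_idx=6, offset=4

Answer: L1[6]=1 -> L2[1][6]=39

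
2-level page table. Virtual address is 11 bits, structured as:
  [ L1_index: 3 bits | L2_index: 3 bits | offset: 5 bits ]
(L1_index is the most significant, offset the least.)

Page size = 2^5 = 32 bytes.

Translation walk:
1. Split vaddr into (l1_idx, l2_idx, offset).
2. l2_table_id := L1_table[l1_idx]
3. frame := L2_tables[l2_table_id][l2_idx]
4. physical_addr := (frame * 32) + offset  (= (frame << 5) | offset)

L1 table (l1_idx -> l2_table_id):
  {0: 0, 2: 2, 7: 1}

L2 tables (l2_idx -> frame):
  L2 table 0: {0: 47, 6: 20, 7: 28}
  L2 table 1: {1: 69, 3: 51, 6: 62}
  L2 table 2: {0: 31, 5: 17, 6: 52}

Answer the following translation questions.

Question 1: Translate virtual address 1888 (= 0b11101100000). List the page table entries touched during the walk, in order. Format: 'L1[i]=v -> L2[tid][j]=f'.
vaddr = 1888 = 0b11101100000
Split: l1_idx=7, l2_idx=3, offset=0

Answer: L1[7]=1 -> L2[1][3]=51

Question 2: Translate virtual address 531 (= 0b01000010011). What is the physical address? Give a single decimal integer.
vaddr = 531 = 0b01000010011
Split: l1_idx=2, l2_idx=0, offset=19
L1[2] = 2
L2[2][0] = 31
paddr = 31 * 32 + 19 = 1011

Answer: 1011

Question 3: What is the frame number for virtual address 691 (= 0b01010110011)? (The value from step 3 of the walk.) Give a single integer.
vaddr = 691: l1_idx=2, l2_idx=5
L1[2] = 2; L2[2][5] = 17

Answer: 17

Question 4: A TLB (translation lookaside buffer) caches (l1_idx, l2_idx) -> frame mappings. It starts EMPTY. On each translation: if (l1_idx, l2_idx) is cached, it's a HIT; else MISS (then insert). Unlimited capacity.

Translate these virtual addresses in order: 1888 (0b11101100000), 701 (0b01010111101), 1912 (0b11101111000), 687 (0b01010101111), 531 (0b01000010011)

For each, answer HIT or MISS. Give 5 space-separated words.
vaddr=1888: (7,3) not in TLB -> MISS, insert
vaddr=701: (2,5) not in TLB -> MISS, insert
vaddr=1912: (7,3) in TLB -> HIT
vaddr=687: (2,5) in TLB -> HIT
vaddr=531: (2,0) not in TLB -> MISS, insert

Answer: MISS MISS HIT HIT MISS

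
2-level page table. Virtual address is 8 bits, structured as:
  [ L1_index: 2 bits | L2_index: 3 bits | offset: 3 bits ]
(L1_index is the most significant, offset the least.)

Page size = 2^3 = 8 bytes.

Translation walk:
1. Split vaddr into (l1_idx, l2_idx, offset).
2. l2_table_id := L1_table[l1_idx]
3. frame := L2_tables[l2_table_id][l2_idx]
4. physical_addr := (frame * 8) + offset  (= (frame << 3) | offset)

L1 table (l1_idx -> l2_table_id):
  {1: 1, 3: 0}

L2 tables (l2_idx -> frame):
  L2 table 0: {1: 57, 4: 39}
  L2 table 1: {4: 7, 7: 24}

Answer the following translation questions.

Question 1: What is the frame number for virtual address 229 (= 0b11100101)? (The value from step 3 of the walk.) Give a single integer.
vaddr = 229: l1_idx=3, l2_idx=4
L1[3] = 0; L2[0][4] = 39

Answer: 39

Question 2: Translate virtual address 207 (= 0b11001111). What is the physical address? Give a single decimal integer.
Answer: 463

Derivation:
vaddr = 207 = 0b11001111
Split: l1_idx=3, l2_idx=1, offset=7
L1[3] = 0
L2[0][1] = 57
paddr = 57 * 8 + 7 = 463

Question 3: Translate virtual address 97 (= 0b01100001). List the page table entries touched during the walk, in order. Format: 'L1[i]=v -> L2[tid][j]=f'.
Answer: L1[1]=1 -> L2[1][4]=7

Derivation:
vaddr = 97 = 0b01100001
Split: l1_idx=1, l2_idx=4, offset=1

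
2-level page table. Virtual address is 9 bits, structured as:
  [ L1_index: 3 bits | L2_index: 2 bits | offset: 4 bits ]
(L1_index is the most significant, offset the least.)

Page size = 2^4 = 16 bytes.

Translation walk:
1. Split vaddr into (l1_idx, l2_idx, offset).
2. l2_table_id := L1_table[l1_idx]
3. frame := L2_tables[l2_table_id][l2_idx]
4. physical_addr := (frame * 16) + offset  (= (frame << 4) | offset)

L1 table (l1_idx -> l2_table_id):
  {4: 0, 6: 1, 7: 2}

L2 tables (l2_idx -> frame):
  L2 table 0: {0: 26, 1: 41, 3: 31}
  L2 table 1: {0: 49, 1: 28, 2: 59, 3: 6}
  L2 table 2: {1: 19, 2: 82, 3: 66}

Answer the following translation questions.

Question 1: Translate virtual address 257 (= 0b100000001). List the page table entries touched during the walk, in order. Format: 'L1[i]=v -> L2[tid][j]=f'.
Answer: L1[4]=0 -> L2[0][0]=26

Derivation:
vaddr = 257 = 0b100000001
Split: l1_idx=4, l2_idx=0, offset=1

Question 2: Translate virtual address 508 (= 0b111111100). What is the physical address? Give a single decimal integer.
Answer: 1068

Derivation:
vaddr = 508 = 0b111111100
Split: l1_idx=7, l2_idx=3, offset=12
L1[7] = 2
L2[2][3] = 66
paddr = 66 * 16 + 12 = 1068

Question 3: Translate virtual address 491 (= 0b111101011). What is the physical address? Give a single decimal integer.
vaddr = 491 = 0b111101011
Split: l1_idx=7, l2_idx=2, offset=11
L1[7] = 2
L2[2][2] = 82
paddr = 82 * 16 + 11 = 1323

Answer: 1323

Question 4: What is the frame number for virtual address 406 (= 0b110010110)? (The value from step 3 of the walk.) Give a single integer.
vaddr = 406: l1_idx=6, l2_idx=1
L1[6] = 1; L2[1][1] = 28

Answer: 28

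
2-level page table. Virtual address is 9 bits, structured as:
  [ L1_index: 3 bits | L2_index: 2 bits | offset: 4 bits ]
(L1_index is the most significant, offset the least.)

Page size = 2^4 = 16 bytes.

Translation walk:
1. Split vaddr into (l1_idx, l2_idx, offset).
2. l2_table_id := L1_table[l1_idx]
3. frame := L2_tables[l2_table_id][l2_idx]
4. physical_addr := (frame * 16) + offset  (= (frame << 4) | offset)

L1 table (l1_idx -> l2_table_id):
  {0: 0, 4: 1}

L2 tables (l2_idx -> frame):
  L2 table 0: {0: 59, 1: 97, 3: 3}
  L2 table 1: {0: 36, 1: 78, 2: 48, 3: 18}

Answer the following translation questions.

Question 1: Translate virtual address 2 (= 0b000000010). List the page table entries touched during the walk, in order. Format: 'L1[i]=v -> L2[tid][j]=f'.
Answer: L1[0]=0 -> L2[0][0]=59

Derivation:
vaddr = 2 = 0b000000010
Split: l1_idx=0, l2_idx=0, offset=2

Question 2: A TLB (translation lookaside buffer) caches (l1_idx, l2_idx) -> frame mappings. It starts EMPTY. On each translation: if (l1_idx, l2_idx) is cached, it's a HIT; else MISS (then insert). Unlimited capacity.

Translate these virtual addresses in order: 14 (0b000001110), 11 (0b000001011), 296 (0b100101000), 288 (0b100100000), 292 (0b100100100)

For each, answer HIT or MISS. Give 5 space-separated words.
Answer: MISS HIT MISS HIT HIT

Derivation:
vaddr=14: (0,0) not in TLB -> MISS, insert
vaddr=11: (0,0) in TLB -> HIT
vaddr=296: (4,2) not in TLB -> MISS, insert
vaddr=288: (4,2) in TLB -> HIT
vaddr=292: (4,2) in TLB -> HIT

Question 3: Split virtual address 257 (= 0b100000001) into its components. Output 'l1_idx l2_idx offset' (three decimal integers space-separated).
vaddr = 257 = 0b100000001
  top 3 bits -> l1_idx = 4
  next 2 bits -> l2_idx = 0
  bottom 4 bits -> offset = 1

Answer: 4 0 1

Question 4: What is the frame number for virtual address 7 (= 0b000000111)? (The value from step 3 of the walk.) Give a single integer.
vaddr = 7: l1_idx=0, l2_idx=0
L1[0] = 0; L2[0][0] = 59

Answer: 59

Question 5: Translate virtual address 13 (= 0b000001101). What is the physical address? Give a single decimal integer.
vaddr = 13 = 0b000001101
Split: l1_idx=0, l2_idx=0, offset=13
L1[0] = 0
L2[0][0] = 59
paddr = 59 * 16 + 13 = 957

Answer: 957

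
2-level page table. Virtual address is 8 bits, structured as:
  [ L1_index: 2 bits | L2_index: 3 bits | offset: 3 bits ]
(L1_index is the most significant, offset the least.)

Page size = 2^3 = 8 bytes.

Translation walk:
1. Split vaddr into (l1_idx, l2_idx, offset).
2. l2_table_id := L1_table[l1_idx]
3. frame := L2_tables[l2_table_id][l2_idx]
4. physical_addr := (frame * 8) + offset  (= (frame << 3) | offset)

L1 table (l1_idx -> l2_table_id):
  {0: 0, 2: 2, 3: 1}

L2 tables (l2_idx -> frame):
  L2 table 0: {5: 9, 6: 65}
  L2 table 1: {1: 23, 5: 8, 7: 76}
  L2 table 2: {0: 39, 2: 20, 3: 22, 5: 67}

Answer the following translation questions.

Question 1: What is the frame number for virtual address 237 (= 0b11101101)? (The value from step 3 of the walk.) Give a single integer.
vaddr = 237: l1_idx=3, l2_idx=5
L1[3] = 1; L2[1][5] = 8

Answer: 8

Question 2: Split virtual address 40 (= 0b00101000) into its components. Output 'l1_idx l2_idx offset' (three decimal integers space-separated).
vaddr = 40 = 0b00101000
  top 2 bits -> l1_idx = 0
  next 3 bits -> l2_idx = 5
  bottom 3 bits -> offset = 0

Answer: 0 5 0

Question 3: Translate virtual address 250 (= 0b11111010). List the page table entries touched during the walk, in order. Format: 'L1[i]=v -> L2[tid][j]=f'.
Answer: L1[3]=1 -> L2[1][7]=76

Derivation:
vaddr = 250 = 0b11111010
Split: l1_idx=3, l2_idx=7, offset=2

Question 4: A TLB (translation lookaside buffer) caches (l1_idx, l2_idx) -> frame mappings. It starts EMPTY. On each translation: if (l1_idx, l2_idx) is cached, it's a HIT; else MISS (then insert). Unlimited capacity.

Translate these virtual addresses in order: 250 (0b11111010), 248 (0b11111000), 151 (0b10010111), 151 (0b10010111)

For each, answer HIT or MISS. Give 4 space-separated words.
vaddr=250: (3,7) not in TLB -> MISS, insert
vaddr=248: (3,7) in TLB -> HIT
vaddr=151: (2,2) not in TLB -> MISS, insert
vaddr=151: (2,2) in TLB -> HIT

Answer: MISS HIT MISS HIT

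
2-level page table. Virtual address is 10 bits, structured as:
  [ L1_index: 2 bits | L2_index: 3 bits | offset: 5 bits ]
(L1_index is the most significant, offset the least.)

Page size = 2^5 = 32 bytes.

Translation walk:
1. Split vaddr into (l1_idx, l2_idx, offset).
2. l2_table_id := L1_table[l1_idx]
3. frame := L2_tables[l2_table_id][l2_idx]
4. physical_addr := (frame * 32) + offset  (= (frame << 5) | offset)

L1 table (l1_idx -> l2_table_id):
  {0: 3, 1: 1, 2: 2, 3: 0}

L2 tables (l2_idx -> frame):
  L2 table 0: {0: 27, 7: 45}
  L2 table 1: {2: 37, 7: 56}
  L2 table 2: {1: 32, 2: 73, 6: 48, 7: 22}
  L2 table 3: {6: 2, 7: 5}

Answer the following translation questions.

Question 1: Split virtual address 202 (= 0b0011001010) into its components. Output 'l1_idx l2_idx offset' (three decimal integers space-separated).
Answer: 0 6 10

Derivation:
vaddr = 202 = 0b0011001010
  top 2 bits -> l1_idx = 0
  next 3 bits -> l2_idx = 6
  bottom 5 bits -> offset = 10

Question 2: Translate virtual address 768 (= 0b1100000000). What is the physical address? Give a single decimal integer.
vaddr = 768 = 0b1100000000
Split: l1_idx=3, l2_idx=0, offset=0
L1[3] = 0
L2[0][0] = 27
paddr = 27 * 32 + 0 = 864

Answer: 864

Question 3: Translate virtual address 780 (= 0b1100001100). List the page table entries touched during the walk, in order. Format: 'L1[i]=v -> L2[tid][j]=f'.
Answer: L1[3]=0 -> L2[0][0]=27

Derivation:
vaddr = 780 = 0b1100001100
Split: l1_idx=3, l2_idx=0, offset=12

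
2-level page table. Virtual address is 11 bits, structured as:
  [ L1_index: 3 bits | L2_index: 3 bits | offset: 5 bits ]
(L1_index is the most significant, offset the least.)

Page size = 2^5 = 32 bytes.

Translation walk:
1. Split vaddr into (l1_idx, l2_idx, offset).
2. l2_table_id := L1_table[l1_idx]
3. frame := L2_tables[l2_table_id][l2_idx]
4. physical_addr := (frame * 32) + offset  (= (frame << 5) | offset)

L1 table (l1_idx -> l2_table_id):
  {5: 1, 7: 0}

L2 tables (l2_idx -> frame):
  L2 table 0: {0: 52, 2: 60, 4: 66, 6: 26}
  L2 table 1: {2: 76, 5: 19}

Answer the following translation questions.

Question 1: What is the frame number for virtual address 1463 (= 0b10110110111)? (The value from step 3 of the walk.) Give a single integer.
Answer: 19

Derivation:
vaddr = 1463: l1_idx=5, l2_idx=5
L1[5] = 1; L2[1][5] = 19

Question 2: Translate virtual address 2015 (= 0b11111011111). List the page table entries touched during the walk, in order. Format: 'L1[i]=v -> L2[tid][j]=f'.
Answer: L1[7]=0 -> L2[0][6]=26

Derivation:
vaddr = 2015 = 0b11111011111
Split: l1_idx=7, l2_idx=6, offset=31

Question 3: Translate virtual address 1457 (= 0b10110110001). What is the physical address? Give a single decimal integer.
Answer: 625

Derivation:
vaddr = 1457 = 0b10110110001
Split: l1_idx=5, l2_idx=5, offset=17
L1[5] = 1
L2[1][5] = 19
paddr = 19 * 32 + 17 = 625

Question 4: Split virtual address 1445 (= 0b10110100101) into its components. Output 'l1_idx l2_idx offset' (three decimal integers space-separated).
Answer: 5 5 5

Derivation:
vaddr = 1445 = 0b10110100101
  top 3 bits -> l1_idx = 5
  next 3 bits -> l2_idx = 5
  bottom 5 bits -> offset = 5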